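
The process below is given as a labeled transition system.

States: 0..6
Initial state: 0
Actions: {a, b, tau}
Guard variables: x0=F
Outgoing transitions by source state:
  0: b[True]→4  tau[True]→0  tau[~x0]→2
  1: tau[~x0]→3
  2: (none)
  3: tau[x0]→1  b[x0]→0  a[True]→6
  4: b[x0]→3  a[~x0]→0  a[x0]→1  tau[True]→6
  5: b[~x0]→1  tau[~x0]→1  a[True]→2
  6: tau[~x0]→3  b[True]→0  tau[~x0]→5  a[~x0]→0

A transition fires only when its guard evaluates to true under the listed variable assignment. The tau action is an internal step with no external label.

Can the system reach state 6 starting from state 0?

Answer: REACHABLE

Working:
Guard filter leaves 14 enabled edge(s).
Layer 0: {0}
Layer 1: {2,4}  cumulative {0,2,4}
Layer 2: {6}  cumulative {0,2,4,6}
Layer 3: {3,5}  cumulative {0,2,3,4,5,6}
Layer 4: {1}  cumulative {0,1,2,3,4,5,6}
Reachable = {0,1,2,3,4,5,6}
witness 6: b·tau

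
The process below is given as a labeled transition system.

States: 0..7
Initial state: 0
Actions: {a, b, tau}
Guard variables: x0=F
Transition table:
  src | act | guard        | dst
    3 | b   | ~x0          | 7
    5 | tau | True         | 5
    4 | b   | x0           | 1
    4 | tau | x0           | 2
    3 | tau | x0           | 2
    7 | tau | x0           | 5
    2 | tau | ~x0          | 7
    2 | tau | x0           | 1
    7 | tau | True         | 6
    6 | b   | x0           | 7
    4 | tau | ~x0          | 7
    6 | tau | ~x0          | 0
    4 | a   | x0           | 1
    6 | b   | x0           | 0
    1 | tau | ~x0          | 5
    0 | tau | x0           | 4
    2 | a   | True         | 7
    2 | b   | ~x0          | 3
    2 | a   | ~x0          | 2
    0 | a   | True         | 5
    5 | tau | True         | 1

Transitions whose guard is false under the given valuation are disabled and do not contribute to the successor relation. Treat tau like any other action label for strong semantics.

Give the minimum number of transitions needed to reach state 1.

Layered search for 1:
  L0 = {0}
  L1 = {5}
  L2 = {1}
depth(1)=2, e.g. a·tau

Answer: 2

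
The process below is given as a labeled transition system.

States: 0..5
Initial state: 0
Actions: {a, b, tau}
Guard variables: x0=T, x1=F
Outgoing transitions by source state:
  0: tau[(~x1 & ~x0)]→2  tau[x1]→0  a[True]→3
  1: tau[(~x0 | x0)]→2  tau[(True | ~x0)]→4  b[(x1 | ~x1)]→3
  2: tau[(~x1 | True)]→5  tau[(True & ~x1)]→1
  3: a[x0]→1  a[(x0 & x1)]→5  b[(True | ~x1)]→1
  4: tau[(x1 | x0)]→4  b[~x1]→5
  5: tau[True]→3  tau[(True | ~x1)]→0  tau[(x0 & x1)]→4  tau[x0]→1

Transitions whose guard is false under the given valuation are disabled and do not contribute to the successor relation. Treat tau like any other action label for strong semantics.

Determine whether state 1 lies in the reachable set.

Guard filter leaves 13 enabled edge(s).
Layer 0: {0}
Layer 1: {3}  cumulative {0,3}
Layer 2: {1}  cumulative {0,1,3}
Layer 3: {2,4}  cumulative {0,1,2,3,4}
Layer 4: {5}  cumulative {0,1,2,3,4,5}
Reach set: {0,1,2,3,4,5}
Path to 1: a·a

Answer: REACHABLE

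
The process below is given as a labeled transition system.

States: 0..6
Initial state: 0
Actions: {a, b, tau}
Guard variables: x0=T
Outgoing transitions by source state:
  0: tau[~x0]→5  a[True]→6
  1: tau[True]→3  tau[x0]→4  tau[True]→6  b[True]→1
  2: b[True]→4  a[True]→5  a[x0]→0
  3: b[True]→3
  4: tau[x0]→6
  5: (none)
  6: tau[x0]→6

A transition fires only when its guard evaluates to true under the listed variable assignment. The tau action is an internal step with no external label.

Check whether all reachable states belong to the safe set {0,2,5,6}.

Allowed set {0,2,5,6}
Reach set: {0,6}
  0: safe
  6: safe

Answer: INVARIANT HOLDS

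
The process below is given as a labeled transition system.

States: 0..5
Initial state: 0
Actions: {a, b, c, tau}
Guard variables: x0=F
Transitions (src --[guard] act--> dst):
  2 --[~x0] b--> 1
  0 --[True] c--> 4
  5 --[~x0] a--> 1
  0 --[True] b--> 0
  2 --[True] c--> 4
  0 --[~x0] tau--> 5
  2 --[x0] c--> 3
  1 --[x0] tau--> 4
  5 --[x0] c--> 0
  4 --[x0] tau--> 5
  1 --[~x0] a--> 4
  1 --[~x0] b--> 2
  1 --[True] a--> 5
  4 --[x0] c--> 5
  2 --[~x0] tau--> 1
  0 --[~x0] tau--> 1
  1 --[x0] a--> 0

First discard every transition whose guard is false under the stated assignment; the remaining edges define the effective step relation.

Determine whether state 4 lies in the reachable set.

11 transition(s) survive guard evaluation.
depth 0: {0}
depth 1: {1,4,5}  cumulative {0,1,4,5}
depth 2: {2}  cumulative {0,1,2,4,5}
Reachable = {0,1,2,4,5}
witness 4: c

Answer: REACHABLE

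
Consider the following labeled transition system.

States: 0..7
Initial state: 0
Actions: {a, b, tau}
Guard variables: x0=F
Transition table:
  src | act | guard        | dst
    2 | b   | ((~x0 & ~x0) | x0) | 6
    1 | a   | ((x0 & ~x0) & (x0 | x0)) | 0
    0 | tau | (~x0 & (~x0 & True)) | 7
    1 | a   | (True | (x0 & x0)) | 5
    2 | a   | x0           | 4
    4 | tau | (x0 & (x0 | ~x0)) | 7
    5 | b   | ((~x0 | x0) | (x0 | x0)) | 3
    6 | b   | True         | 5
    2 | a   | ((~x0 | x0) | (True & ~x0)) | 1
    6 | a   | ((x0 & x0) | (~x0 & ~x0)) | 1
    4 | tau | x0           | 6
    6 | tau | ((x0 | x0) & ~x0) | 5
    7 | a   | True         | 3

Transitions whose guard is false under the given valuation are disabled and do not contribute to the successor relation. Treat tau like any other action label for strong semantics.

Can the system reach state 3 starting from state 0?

Answer: REACHABLE

Trace:
8 transition(s) survive guard evaluation.
L0 = {0}
L1 = {7}  now seen {0,7}
L2 = {3}  now seen {0,3,7}
R = {0,3,7}
Path to 3: tau·a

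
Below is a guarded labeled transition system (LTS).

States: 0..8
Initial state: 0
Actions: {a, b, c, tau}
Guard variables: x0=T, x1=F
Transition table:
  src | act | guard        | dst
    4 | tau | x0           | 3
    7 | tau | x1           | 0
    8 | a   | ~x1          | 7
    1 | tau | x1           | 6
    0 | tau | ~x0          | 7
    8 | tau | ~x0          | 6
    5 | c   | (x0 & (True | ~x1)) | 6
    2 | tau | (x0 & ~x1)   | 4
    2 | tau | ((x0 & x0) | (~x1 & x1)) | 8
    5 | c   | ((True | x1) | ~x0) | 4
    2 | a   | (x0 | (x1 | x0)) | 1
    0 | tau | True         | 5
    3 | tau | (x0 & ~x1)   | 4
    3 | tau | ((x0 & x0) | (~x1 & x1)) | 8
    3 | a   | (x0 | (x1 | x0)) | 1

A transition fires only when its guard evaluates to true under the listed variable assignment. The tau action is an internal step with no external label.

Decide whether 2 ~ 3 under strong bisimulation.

Answer: BISIMILAR

Trace:
Compute ~ classes (split until stable):
  P[0] = {{0,1,2,3,4,5,6,7,8}}
  P[1] = {{0,4},{1,6,7},{2,3},{5},{8}}
  P[2] = {{0},{1,6,7},{2,3},{4},{5},{8}}
stable after 3 split(s): 6 block(s)
class of 2: {2,3}; class of 3: {2,3}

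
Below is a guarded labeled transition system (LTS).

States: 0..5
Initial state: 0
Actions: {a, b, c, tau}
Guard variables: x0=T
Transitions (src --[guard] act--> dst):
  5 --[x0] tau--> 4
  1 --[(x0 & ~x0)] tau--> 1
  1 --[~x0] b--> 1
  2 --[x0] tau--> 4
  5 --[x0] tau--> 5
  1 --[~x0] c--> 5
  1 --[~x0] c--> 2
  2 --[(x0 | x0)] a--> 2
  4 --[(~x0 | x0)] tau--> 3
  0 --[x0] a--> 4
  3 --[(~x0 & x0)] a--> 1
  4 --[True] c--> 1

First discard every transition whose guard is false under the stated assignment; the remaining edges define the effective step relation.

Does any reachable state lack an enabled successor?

Reachable = {0,1,3,4}
  0: a→4  [1 exit(s)]
  1: ∅  [no exit]
  3: ∅  [no exit]
  4: c→1  tau→3  [2 exit(s)]
trace reaching 1: a·c

Answer: DEADLOCK at state 1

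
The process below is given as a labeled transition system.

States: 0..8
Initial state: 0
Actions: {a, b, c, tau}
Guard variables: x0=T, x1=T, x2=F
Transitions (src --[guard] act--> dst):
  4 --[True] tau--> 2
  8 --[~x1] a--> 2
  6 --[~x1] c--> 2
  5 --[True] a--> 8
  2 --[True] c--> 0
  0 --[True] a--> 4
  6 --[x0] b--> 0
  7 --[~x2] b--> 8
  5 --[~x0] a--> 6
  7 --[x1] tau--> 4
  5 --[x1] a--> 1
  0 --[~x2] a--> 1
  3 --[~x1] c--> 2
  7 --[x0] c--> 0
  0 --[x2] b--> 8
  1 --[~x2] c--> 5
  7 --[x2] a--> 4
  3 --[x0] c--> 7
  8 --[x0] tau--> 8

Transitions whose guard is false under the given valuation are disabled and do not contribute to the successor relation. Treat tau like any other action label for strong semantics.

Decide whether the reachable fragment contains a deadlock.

Answer: DEADLOCK-FREE

Trace:
Reach set: {0,1,2,4,5,8}
  0: a→1  a→4  [deg 2]
  1: c→5  [deg 1]
  2: c→0  [deg 1]
  4: tau→2  [deg 1]
  5: a→1  a→8  [deg 2]
  8: tau→8  [deg 1]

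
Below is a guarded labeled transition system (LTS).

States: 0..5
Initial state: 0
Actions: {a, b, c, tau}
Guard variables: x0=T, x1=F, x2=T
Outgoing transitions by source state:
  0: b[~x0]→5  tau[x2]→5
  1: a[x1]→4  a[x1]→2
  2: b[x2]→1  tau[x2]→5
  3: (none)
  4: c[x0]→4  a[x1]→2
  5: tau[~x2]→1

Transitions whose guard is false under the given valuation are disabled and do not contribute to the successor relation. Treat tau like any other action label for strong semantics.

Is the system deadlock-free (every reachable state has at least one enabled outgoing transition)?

Answer: DEADLOCK at state 5

Analysis:
Reach set: {0,5}
  0: tau→5  [1 exit(s)]
  5: ∅  [no exit]
Path to 5: tau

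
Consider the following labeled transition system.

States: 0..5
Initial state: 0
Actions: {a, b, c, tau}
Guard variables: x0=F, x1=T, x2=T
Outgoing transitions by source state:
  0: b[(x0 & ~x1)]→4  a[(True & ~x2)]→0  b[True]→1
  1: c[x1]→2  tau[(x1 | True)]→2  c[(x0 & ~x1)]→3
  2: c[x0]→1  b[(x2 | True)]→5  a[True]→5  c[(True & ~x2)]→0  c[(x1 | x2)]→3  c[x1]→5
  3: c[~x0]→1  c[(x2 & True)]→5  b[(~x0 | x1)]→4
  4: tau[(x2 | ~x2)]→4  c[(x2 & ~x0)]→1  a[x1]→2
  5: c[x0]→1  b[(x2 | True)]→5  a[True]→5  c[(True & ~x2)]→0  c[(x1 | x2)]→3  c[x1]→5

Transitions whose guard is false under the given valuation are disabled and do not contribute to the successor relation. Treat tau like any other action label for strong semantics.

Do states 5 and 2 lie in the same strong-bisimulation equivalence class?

Refine partition for ~:
  round 0: {{0,1,2,3,4,5}}
  round 1: {{0},{1},{2,5},{3},{4}}
Fixed point at round 2; 5 class(es).
class of 5: {2,5}; class of 2: {2,5}

Answer: BISIMILAR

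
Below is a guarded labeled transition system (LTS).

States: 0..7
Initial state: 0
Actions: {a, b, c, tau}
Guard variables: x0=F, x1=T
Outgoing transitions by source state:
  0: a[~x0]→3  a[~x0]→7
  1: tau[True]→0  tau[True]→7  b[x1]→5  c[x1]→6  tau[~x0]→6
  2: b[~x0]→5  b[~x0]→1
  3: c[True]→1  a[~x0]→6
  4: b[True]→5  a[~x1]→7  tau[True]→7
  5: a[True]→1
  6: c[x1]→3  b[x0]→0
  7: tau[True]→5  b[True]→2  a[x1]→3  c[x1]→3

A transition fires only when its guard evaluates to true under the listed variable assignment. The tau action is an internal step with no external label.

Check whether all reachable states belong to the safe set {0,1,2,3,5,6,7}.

Answer: INVARIANT HOLDS

Analysis:
Safe = {0,1,2,3,5,6,7}
Reachable = {0,1,2,3,5,6,7}
  0: ok
  1: ok
  2: ok
  3: ok
  5: ok
  6: ok
  7: ok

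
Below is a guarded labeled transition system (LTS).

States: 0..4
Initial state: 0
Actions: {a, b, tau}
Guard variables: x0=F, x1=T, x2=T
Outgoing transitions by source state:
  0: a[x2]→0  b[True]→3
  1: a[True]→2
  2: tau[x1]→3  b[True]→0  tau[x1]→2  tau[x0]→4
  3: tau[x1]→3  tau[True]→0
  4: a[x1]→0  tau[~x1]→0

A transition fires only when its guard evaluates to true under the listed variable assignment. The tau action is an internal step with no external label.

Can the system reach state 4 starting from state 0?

9 transition(s) survive guard evaluation.
Layer 0: {0}
Layer 1: {3}  total {0,3}
R = {0,3}

Answer: UNREACHABLE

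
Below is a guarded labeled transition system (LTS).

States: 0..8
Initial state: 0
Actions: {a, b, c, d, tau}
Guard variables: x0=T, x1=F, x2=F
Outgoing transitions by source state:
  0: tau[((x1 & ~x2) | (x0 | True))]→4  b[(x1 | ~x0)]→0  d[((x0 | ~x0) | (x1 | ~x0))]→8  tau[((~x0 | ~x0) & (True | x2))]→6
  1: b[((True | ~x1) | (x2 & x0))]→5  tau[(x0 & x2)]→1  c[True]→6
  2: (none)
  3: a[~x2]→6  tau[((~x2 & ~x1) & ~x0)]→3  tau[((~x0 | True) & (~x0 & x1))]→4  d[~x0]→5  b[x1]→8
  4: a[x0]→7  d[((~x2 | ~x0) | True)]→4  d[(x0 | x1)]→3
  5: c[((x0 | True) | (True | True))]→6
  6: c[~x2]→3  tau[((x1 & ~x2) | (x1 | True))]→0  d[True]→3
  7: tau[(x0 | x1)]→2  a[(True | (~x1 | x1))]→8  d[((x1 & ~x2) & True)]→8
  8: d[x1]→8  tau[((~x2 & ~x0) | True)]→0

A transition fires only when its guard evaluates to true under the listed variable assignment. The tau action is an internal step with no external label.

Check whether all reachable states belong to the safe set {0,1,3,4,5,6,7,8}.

Inv-set: {0,1,3,4,5,6,7,8}
Reach set: {0,2,3,4,6,7,8}
  0: ✓
  2: ✗ unsafe
  3: ✓
  4: ✓
  6: ✓
  7: ✓
  8: ✓
counterexample path to 2: tau·a·tau

Answer: INVARIANT VIOLATED at state 2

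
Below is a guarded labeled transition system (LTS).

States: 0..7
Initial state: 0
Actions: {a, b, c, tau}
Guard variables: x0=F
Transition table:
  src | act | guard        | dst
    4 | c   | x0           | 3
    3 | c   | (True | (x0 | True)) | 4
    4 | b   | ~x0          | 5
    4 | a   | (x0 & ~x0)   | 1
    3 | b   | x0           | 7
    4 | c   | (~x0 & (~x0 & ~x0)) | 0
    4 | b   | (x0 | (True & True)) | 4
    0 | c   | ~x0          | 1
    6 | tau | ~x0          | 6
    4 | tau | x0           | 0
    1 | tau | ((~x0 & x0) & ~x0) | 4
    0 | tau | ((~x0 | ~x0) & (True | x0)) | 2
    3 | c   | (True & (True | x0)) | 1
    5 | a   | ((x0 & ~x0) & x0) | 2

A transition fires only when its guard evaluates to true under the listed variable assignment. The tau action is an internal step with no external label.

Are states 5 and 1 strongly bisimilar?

Answer: BISIMILAR

Analysis:
Bisimulation quotient by refinement:
  π0 = {{0,1,2,3,4,5,6,7}}
  π1 = {{0},{1,2,5,7},{3},{4},{6}}
Fixed point at round 2; 5 class(es).
5∈{1,2,5,7}, 1∈{1,2,5,7}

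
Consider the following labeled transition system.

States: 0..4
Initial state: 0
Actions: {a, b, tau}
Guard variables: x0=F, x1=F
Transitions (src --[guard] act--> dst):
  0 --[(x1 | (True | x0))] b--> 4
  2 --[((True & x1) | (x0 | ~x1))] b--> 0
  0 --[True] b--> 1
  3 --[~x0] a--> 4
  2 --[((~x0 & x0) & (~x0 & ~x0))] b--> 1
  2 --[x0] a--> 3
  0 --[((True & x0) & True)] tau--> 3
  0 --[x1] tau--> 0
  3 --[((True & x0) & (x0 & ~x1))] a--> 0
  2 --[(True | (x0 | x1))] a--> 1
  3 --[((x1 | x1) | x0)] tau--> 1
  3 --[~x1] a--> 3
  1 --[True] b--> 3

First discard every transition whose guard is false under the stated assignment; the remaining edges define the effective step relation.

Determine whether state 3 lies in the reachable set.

Answer: REACHABLE

Trace:
After dropping false guards: 7 live edges.
Layer 0: {0}
Layer 1: {1,4}  total {0,1,4}
Layer 2: {3}  total {0,1,3,4}
Reach set: {0,1,3,4}
witness 3: b·b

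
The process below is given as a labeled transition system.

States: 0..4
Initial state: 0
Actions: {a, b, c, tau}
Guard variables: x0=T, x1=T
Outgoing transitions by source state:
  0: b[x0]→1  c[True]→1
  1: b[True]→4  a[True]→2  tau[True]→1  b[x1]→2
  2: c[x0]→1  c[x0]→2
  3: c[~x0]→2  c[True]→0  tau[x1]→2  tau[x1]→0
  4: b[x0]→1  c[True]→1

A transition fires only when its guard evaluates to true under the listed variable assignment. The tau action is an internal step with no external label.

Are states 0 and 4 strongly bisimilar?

Bisimulation quotient by refinement:
  round 0: {{0,1,2,3,4}}
  round 1: {{0,4},{1},{2},{3}}
4 equivalence class(es) (converged in 2)
class of 0: {0,4}; class of 4: {0,4}

Answer: BISIMILAR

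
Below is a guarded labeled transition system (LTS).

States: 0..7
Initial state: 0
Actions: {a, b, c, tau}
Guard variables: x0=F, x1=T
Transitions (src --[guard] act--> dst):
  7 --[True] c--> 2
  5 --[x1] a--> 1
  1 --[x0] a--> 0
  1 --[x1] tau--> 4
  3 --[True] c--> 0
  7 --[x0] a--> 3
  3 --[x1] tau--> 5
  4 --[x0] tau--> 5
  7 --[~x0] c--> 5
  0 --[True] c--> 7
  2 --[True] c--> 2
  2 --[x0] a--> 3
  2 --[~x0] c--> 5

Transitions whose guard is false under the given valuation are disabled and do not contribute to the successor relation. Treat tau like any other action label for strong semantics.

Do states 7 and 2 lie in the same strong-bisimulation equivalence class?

Refine partition for ~:
  P[0] = {{0,1,2,3,4,5,6,7}}
  P[1] = {{0,2,7},{1},{3},{4,6},{5}}
  P[2] = {{0},{1},{2,7},{3},{4,6},{5}}
stable after 3 split(s): 6 block(s)
class of 7: {2,7}; class of 2: {2,7}

Answer: BISIMILAR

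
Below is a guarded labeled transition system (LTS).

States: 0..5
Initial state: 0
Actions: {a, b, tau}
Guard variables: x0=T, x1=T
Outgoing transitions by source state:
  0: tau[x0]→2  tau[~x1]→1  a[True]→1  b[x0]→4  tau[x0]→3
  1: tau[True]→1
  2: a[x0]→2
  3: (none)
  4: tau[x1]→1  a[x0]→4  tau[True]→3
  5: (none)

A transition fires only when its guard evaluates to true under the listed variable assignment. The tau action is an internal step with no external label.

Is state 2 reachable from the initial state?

Guard filter leaves 9 enabled edge(s).
L0 = {0}
L1 = {1,2,3,4}  total {0,1,2,3,4}
Reach set: {0,1,2,3,4}
Path to 2: tau

Answer: REACHABLE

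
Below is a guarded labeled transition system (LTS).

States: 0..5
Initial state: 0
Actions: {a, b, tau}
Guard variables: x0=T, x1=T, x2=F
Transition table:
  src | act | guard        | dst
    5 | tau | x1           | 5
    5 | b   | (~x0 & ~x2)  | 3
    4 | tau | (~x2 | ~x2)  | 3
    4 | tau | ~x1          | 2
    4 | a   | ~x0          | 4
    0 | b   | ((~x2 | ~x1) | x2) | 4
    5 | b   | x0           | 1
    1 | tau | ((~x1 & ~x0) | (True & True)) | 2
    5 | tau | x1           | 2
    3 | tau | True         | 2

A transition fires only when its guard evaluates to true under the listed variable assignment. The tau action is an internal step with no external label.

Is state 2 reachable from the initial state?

7 transition(s) survive guard evaluation.
L0 = {0}
L1 = {4}  total {0,4}
L2 = {3}  total {0,3,4}
L3 = {2}  total {0,2,3,4}
R = {0,2,3,4}
witness 2: b·tau·tau

Answer: REACHABLE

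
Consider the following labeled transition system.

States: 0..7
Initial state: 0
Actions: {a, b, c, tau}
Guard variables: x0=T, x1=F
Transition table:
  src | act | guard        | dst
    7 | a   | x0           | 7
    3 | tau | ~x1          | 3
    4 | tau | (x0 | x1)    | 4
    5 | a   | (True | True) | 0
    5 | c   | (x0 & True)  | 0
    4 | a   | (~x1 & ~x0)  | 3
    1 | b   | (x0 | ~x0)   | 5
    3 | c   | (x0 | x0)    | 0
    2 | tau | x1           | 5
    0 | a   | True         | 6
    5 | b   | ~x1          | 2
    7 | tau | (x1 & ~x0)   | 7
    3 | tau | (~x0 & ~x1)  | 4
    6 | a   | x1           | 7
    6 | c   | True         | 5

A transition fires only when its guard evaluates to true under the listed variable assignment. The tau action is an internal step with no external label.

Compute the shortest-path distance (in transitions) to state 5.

Answer: 2

Analysis:
BFS to 5:
  L0 = {0}
  L1 = {6}
  L2 = {5}
5 enters at depth 2; path a·c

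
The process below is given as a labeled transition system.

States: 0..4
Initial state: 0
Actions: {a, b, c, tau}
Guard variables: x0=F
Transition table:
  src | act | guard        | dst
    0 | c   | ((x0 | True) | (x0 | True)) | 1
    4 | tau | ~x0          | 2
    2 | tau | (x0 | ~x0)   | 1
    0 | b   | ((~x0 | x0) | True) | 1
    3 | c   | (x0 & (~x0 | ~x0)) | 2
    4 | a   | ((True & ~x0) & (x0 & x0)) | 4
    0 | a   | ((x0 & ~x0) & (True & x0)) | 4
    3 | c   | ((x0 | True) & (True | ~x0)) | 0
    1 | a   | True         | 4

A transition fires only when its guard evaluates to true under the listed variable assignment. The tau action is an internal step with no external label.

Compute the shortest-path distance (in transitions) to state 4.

Layered search for 4:
  L0 = {0}
  L1 = {1}
  L2 = {4}
4 enters at depth 2; path b·a

Answer: 2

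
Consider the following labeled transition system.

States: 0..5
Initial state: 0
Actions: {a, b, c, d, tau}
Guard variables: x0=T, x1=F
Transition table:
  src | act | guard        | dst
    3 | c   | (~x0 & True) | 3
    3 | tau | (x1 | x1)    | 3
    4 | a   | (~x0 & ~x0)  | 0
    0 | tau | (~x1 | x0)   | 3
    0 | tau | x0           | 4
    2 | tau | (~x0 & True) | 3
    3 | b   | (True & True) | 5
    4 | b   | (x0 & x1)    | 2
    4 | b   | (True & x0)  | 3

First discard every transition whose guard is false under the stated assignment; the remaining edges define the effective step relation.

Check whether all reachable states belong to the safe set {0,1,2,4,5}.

Answer: INVARIANT VIOLATED at state 3

Working:
Inv-set: {0,1,2,4,5}
R = {0,3,4,5}
  0: ok
  3: ✗ unsafe
  4: ok
  5: ok
witness against invariant: tau → 3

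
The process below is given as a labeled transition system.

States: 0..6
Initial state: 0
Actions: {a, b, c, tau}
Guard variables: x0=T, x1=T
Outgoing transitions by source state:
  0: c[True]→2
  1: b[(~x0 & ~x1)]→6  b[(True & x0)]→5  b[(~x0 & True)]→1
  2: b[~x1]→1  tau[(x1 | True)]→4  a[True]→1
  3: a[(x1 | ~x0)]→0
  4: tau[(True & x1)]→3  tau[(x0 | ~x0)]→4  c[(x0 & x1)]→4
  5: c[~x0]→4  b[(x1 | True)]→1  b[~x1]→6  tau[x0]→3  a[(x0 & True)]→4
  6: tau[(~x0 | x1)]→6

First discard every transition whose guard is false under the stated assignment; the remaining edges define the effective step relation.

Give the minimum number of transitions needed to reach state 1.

Layered search for 1:
  Layer 0: {0}
  Layer 1: {2}
  Layer 2: {1,4}
first hit 1 at d=2 via c·a

Answer: 2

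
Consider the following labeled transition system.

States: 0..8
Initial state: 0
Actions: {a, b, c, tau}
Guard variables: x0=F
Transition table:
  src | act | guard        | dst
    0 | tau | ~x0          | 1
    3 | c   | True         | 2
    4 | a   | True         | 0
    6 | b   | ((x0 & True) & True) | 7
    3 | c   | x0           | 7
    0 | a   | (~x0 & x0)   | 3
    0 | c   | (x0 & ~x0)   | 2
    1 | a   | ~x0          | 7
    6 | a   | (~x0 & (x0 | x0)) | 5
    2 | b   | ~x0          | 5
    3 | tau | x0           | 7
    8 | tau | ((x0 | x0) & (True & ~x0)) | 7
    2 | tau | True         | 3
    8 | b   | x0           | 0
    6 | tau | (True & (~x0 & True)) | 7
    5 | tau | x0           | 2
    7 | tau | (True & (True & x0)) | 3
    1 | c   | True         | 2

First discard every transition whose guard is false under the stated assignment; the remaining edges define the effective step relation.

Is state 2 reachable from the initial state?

Answer: REACHABLE

Trace:
After dropping false guards: 8 live edges.
depth 0: {0}
depth 1: {1}  cumulative {0,1}
depth 2: {2,7}  cumulative {0,1,2,7}
depth 3: {3,5}  cumulative {0,1,2,3,5,7}
Reach set: {0,1,2,3,5,7}
Path to 2: tau·c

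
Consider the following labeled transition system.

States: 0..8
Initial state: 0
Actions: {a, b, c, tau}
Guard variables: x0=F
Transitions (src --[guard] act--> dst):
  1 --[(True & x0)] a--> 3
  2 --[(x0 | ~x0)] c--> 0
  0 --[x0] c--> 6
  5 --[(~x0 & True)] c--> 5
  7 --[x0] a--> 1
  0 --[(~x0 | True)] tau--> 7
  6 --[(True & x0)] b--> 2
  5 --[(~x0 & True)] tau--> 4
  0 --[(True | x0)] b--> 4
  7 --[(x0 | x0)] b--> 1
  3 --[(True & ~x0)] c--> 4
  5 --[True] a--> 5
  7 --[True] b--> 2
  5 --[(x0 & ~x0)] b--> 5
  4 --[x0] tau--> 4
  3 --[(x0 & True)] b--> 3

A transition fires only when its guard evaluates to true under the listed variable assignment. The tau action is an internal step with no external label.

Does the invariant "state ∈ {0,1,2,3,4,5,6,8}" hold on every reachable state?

Answer: INVARIANT VIOLATED at state 7

Trace:
Safe = {0,1,2,3,4,5,6,8}
Reachable = {0,2,4,7}
  0: safe
  2: safe
  4: safe
  7: VIOLATES
witness against invariant: tau → 7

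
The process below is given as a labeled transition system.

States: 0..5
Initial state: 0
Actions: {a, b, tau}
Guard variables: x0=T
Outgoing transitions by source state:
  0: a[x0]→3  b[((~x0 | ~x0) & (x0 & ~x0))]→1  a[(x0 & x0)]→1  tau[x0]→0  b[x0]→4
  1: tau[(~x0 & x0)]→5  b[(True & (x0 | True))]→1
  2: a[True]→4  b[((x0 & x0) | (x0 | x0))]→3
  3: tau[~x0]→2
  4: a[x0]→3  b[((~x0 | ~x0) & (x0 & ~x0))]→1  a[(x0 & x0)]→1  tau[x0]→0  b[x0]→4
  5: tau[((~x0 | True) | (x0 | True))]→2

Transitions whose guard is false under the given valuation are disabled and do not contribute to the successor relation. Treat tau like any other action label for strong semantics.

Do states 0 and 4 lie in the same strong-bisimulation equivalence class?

Answer: BISIMILAR

Analysis:
Compute ~ classes (split until stable):
  round 0: {{0,1,2,3,4,5}}
  round 1: {{0,4},{1},{2},{3},{5}}
5 equivalence class(es) (converged in 2)
class of 0: {0,4}; class of 4: {0,4}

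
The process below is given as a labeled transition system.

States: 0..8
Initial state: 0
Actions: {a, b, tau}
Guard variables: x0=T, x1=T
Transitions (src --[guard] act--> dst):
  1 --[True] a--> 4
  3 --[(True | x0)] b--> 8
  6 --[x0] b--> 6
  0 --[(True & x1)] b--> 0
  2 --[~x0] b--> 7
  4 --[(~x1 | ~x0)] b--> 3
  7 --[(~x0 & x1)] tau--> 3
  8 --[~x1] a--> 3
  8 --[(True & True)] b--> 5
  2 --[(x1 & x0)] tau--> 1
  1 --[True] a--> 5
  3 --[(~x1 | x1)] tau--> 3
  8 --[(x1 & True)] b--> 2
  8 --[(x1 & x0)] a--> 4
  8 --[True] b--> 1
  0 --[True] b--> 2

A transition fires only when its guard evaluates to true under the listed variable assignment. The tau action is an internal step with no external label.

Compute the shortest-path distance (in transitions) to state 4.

Answer: 3

Trace:
BFS to 4:
  Layer 0: {0}
  Layer 1: {2}
  Layer 2: {1}
  Layer 3: {4,5}
depth(4)=3, e.g. b·tau·a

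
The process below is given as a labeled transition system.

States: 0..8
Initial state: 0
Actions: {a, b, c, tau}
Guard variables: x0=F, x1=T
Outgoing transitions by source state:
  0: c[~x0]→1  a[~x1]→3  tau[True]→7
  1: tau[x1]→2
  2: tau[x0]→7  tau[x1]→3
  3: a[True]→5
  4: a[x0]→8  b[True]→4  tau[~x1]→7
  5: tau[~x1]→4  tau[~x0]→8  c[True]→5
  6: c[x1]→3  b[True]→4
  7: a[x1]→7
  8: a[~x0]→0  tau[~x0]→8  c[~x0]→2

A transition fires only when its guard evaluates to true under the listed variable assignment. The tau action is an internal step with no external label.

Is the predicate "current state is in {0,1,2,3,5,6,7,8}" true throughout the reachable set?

Allowed set {0,1,2,3,5,6,7,8}
Reachable = {0,1,2,3,5,7,8}
  0: safe
  1: safe
  2: safe
  3: safe
  5: safe
  7: safe
  8: safe

Answer: INVARIANT HOLDS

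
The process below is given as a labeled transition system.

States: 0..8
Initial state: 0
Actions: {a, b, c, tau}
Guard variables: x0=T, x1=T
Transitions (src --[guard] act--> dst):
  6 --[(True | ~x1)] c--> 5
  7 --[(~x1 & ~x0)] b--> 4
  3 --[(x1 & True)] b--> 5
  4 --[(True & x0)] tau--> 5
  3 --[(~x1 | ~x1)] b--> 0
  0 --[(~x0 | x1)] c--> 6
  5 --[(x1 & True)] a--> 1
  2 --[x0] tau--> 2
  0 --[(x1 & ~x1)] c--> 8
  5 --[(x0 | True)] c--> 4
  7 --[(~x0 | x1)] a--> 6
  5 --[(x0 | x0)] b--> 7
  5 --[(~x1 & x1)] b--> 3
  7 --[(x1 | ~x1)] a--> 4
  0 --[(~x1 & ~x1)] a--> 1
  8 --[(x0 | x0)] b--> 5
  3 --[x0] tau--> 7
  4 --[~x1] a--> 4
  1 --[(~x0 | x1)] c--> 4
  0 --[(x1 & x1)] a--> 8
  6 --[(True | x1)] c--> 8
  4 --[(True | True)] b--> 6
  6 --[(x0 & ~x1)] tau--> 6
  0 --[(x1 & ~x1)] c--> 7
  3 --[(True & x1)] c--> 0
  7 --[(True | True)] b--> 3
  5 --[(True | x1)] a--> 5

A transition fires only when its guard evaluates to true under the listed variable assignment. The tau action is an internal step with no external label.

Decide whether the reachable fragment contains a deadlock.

Answer: DEADLOCK-FREE

Working:
Reachable = {0,1,3,4,5,6,7,8}
  0: a→8  c→6  [deg 2]
  1: c→4  [deg 1]
  3: b→5  c→0  tau→7  [deg 3]
  4: b→6  tau→5  [deg 2]
  5: a→1  a→5  b→7  c→4  [deg 4]
  6: c→5  c→8  [deg 2]
  7: a→4  a→6  b→3  [deg 3]
  8: b→5  [deg 1]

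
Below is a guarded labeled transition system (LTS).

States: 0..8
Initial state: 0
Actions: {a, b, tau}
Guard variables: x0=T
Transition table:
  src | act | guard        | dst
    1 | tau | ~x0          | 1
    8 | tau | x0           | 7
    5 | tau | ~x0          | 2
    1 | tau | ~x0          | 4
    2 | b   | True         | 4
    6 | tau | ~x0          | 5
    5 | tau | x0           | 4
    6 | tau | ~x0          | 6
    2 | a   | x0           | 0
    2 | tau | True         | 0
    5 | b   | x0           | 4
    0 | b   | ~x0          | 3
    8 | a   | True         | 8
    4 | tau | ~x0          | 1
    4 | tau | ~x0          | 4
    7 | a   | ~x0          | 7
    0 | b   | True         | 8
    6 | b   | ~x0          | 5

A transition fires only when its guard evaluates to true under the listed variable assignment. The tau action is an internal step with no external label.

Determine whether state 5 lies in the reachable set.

8 transition(s) survive guard evaluation.
Layer 0: {0}
Layer 1: {8}  cumulative {0,8}
Layer 2: {7}  cumulative {0,7,8}
Reach set: {0,7,8}

Answer: UNREACHABLE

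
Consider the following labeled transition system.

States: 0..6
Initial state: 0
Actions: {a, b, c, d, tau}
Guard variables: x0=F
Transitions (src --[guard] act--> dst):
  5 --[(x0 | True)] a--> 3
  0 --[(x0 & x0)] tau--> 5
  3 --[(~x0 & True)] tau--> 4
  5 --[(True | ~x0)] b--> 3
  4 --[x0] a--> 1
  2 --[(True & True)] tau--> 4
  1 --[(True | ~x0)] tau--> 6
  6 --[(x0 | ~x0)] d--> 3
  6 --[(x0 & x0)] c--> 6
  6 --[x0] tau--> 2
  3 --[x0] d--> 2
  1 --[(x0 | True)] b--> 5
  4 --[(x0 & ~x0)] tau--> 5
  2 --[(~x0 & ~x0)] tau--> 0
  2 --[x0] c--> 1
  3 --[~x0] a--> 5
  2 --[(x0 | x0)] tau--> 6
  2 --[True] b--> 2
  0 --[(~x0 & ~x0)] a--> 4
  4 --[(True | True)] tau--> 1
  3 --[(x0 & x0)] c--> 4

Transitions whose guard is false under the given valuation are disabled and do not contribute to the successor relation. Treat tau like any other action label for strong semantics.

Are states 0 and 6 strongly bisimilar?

Refine partition for ~:
  round 0: {{0,1,2,3,4,5,6}}
  round 1: {{0},{1,2},{3},{4},{5},{6}}
  round 2: {{0},{1},{2},{3},{4},{5},{6}}
7 equivalence class(es) (converged in 3)
class of 0: {0}; class of 6: {6}

Answer: NOT BISIMILAR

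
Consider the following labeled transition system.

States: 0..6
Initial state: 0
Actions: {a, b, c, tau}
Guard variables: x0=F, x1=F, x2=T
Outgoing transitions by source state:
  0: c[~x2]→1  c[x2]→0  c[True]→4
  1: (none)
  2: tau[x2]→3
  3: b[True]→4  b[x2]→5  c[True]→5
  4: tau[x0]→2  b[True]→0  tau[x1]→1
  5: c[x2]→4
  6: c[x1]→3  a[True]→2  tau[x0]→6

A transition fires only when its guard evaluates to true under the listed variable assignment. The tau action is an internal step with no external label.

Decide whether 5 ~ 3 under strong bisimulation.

Answer: NOT BISIMILAR

Analysis:
Bisimulation quotient by refinement:
  P[0] = {{0,1,2,3,4,5,6}}
  P[1] = {{0,5},{1},{2},{3},{4},{6}}
  P[2] = {{0},{1},{2},{3},{4},{5},{6}}
7 equivalence class(es) (converged in 3)
5∈{5}, 3∈{3}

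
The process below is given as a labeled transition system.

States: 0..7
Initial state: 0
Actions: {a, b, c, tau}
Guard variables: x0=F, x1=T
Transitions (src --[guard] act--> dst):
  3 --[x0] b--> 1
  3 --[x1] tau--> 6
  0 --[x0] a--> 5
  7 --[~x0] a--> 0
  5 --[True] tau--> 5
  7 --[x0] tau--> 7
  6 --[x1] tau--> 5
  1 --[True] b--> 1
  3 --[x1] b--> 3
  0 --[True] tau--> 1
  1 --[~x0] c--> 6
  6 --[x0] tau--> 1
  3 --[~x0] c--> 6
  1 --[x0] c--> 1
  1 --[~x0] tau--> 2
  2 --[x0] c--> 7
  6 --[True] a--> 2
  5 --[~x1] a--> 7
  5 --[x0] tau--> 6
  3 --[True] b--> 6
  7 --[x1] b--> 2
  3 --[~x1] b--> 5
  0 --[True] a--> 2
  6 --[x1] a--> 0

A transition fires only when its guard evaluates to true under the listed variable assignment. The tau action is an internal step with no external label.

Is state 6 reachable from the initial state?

Answer: REACHABLE

Analysis:
Guard filter leaves 15 enabled edge(s).
Layer 0: {0}
Layer 1: {1,2}  cumulative {0,1,2}
Layer 2: {6}  cumulative {0,1,2,6}
Layer 3: {5}  cumulative {0,1,2,5,6}
Reachable = {0,1,2,5,6}
witness 6: tau·c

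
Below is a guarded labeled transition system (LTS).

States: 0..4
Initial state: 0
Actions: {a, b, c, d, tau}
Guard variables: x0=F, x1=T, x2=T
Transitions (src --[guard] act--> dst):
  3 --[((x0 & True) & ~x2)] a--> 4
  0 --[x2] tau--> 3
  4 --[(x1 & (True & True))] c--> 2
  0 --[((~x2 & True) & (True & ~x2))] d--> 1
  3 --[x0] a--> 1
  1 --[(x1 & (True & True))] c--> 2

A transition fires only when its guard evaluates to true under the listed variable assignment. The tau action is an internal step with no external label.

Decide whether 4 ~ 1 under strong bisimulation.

Refine partition for ~:
  round 0: {{0,1,2,3,4}}
  round 1: {{0},{1,4},{2,3}}
Fixed point at round 2; 3 class(es).
4∈{1,4}, 1∈{1,4}

Answer: BISIMILAR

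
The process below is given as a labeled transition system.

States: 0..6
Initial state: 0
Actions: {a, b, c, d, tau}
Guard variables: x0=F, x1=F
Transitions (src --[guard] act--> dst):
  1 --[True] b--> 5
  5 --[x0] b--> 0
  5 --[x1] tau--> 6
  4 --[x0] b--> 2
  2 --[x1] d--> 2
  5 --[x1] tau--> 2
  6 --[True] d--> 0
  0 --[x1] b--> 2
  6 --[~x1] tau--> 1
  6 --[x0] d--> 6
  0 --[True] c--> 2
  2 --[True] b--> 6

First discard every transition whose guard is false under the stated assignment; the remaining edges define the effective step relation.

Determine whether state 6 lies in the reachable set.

5 transition(s) survive guard evaluation.
Layer 0: {0}
Layer 1: {2}  now seen {0,2}
Layer 2: {6}  now seen {0,2,6}
Layer 3: {1}  now seen {0,1,2,6}
Layer 4: {5}  now seen {0,1,2,5,6}
Reachable = {0,1,2,5,6}
witness 6: c·b

Answer: REACHABLE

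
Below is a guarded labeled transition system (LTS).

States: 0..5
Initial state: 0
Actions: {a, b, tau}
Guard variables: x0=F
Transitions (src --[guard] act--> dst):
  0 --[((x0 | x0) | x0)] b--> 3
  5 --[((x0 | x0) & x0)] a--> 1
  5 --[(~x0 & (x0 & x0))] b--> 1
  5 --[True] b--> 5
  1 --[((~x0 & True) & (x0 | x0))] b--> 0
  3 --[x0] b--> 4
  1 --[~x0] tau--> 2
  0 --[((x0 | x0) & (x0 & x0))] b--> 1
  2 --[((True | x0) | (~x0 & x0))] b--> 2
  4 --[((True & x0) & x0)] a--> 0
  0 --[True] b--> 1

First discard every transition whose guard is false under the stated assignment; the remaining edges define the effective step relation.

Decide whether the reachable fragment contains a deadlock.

Reach set: {0,1,2}
  0: b→1  [1 exit(s)]
  1: tau→2  [1 exit(s)]
  2: b→2  [1 exit(s)]

Answer: DEADLOCK-FREE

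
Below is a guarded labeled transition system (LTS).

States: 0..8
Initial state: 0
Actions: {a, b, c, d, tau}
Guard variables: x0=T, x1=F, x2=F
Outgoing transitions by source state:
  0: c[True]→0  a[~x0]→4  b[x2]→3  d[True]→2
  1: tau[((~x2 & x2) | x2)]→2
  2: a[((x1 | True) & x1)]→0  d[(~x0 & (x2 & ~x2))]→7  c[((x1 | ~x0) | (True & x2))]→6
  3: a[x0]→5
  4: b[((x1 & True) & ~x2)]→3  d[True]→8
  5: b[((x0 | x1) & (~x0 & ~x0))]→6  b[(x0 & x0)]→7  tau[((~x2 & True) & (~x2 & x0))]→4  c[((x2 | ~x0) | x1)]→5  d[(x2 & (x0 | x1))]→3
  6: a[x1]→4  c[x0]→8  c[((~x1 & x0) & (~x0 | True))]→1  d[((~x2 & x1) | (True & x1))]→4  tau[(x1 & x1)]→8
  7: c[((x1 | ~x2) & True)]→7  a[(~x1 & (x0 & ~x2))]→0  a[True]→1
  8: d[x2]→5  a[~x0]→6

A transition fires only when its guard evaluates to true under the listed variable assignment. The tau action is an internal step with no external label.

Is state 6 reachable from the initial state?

11 transition(s) survive guard evaluation.
depth 0: {0}
depth 1: {2}  total {0,2}
R = {0,2}

Answer: UNREACHABLE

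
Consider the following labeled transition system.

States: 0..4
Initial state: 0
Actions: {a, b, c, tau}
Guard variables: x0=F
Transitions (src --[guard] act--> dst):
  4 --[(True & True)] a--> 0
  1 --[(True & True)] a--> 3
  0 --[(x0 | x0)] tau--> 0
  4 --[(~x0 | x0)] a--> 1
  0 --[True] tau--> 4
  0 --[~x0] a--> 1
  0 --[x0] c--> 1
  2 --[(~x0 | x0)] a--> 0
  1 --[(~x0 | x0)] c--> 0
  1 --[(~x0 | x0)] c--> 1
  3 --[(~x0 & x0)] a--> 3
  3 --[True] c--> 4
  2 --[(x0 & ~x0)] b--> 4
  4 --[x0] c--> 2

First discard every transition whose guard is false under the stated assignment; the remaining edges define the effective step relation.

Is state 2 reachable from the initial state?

Answer: UNREACHABLE

Working:
After dropping false guards: 9 live edges.
L0 = {0}
L1 = {1,4}  cumulative {0,1,4}
L2 = {3}  cumulative {0,1,3,4}
Reach set: {0,1,3,4}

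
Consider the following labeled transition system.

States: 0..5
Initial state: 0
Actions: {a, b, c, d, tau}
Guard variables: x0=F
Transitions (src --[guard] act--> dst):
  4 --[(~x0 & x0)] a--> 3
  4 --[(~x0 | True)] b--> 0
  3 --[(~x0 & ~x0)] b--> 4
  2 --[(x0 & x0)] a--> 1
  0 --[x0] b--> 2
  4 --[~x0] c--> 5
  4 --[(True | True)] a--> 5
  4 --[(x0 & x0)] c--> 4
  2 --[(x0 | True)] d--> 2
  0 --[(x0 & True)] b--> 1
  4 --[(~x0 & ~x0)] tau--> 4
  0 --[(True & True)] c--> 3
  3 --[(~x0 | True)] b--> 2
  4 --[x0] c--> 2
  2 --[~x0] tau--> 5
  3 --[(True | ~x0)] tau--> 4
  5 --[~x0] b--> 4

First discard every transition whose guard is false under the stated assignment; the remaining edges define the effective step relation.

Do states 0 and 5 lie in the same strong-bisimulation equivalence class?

Compute ~ classes (split until stable):
  π0 = {{0,1,2,3,4,5}}
  π1 = {{0},{1},{2},{3},{4},{5}}
Fixed point at round 2; 6 class(es).
[0]={0}  [5]={5}

Answer: NOT BISIMILAR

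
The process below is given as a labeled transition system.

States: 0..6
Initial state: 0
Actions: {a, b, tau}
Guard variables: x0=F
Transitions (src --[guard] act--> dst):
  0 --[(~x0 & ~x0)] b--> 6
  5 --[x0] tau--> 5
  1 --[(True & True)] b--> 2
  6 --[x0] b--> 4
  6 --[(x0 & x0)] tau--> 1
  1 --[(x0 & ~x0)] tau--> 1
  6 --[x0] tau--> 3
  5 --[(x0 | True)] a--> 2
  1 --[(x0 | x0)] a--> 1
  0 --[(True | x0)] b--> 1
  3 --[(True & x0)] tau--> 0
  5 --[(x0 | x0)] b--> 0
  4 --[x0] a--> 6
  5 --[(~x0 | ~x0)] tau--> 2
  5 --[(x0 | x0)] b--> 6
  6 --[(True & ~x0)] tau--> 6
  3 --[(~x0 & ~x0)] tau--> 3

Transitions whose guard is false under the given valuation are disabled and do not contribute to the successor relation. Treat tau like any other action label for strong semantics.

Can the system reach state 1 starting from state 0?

Answer: REACHABLE

Analysis:
Guard filter leaves 7 enabled edge(s).
depth 0: {0}
depth 1: {1,6}  cumulative {0,1,6}
depth 2: {2}  cumulative {0,1,2,6}
Reach set: {0,1,2,6}
Path to 1: b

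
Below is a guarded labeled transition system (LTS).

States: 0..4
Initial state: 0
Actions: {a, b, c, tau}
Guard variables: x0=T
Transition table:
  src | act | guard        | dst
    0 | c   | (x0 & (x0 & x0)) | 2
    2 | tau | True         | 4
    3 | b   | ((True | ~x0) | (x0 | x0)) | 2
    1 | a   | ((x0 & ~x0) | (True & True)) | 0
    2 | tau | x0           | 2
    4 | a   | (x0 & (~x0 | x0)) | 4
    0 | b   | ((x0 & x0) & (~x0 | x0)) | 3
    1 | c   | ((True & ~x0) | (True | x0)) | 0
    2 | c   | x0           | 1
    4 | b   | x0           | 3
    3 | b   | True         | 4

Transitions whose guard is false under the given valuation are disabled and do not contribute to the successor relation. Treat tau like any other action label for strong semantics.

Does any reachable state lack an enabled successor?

R = {0,1,2,3,4}
  0: b→3  c→2  [deg 2]
  1: a→0  c→0  [deg 2]
  2: c→1  tau→2  tau→4  [deg 3]
  3: b→2  b→4  [deg 2]
  4: a→4  b→3  [deg 2]

Answer: DEADLOCK-FREE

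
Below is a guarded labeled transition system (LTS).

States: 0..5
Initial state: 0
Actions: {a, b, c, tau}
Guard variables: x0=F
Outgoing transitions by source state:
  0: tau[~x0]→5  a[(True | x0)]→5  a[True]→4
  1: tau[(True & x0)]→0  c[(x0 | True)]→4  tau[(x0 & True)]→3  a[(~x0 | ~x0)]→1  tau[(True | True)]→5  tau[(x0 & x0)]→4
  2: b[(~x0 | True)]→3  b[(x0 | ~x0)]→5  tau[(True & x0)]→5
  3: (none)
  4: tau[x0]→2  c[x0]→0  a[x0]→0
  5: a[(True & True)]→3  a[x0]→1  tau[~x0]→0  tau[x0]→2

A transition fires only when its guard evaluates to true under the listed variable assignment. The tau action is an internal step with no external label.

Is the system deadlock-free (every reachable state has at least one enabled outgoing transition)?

Reachable = {0,3,4,5}
  0: a→4  a→5  tau→5  [3 out]
  3: ∅  [no exit]
  4: ∅  [no exit]
  5: a→3  tau→0  [2 out]
trace reaching 3: tau·a

Answer: DEADLOCK at state 3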